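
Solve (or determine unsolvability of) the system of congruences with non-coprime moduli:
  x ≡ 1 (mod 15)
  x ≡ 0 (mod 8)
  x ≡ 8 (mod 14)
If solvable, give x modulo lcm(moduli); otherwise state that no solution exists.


Moduli 15, 8, 14 are not pairwise coprime, so CRT works modulo lcm(m_i) when all pairwise compatibility conditions hold.
Pairwise compatibility: gcd(m_i, m_j) must divide a_i - a_j for every pair.
Merge one congruence at a time:
  Start: x ≡ 1 (mod 15).
  Combine with x ≡ 0 (mod 8): gcd(15, 8) = 1; 0 - 1 = -1, which IS divisible by 1, so compatible.
    Write x = 1 + 15·t and substitute into x ≡ 0 (mod 8): 15·t ≡ 0 − 1 = -1 (mod 8).
    Reduce coefficients mod 8: 7·t ≡ 7 (mod 8).
    The inverse of 7 mod 8 is 7 (since 7·7 = 49 = 6·8 + 1), so t ≡ 7·7 = 49 ≡ 1 (mod 8).
    Then x = 1 + 15·1 = 16, valid modulo lcm(15, 8) = 120: x ≡ 16 (mod 120).
  Combine with x ≡ 8 (mod 14): gcd(120, 14) = 2; 8 - 16 = -8, which IS divisible by 2, so compatible.
    Write x = 16 + 120·t and substitute into x ≡ 8 (mod 14): 120·t ≡ 8 − 16 = -8 (mod 14).
    Divide the congruence (and modulus) by g = 2: 60·t ≡ -4 (mod 7).
    Reduce coefficients mod 7: 4·t ≡ 3 (mod 7).
    The inverse of 4 mod 7 is 2 (since 4·2 = 8 = 1·7 + 1), so t ≡ 2·3 = 6 ≡ 6 (mod 7).
    Then x = 16 + 120·6 = 736, valid modulo lcm(120, 14) = 840: x ≡ 736 (mod 840).
Verify: 736 mod 15 = 1, 736 mod 8 = 0, 736 mod 14 = 8.

x ≡ 736 (mod 840).


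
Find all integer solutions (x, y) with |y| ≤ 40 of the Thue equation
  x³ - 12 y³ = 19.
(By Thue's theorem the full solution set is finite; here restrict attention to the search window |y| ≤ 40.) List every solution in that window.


The equation is x³ - 12y³ = 19. For fixed y, x³ = 12·y³ + 19, so a solution requires the RHS to be a perfect cube.
Strategy: iterate y from -40 to 40, compute RHS = 12·y³ + 19, and check whether it is a (positive or negative) perfect cube.
Check small values of y:
  y = 0: RHS = 19 is not a perfect cube.
  y = 1: RHS = 31 is not a perfect cube.
  y = -1: RHS = 7 is not a perfect cube.
  y = 2: RHS = 115 is not a perfect cube.
  y = -2: RHS = -77 is not a perfect cube.
  y = 3: RHS = 343 = (7)³ ⇒ x = 7 works.
  y = -3: RHS = -305 is not a perfect cube.
Continuing the search up to |y| = 40 finds no further solutions beyond those listed.
Collected solutions: (7, 3).

Solutions (with |y| ≤ 40): (7, 3).


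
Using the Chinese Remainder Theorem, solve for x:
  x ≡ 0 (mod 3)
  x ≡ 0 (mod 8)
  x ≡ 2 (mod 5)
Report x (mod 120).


Moduli 3, 8, 5 are pairwise coprime; by CRT there is a unique solution modulo M = 3 · 8 · 5 = 120.
Solve pairwise, accumulating the modulus:
  Start with x ≡ 0 (mod 3).
  Combine with x ≡ 0 (mod 8): since gcd(3, 8) = 1, we get a unique residue mod 24.
    Write x = 0 + 3·t and substitute into x ≡ 0 (mod 8): 3·t ≡ 0 − 0 = 0 (mod 8).
    The inverse of 3 mod 8 is 3 (since 3·3 = 9 = 1·8 + 1), so t ≡ 3·0 = 0 ≡ 0 (mod 8).
    Then x = 0 + 3·0 = 0, valid modulo lcm(3, 8) = 24: x ≡ 0 (mod 24).
  Combine with x ≡ 2 (mod 5): since gcd(24, 5) = 1, we get a unique residue mod 120.
    Write x = 0 + 24·t and substitute into x ≡ 2 (mod 5): 24·t ≡ 2 − 0 = 2 (mod 5).
    Reduce coefficients mod 5: 4·t ≡ 2 (mod 5).
    The inverse of 4 mod 5 is 4 (since 4·4 = 16 = 3·5 + 1), so t ≡ 4·2 = 8 ≡ 3 (mod 5).
    Then x = 0 + 24·3 = 72, valid modulo lcm(24, 5) = 120: x ≡ 72 (mod 120).
Verify: 72 mod 3 = 0 ✓, 72 mod 8 = 0 ✓, 72 mod 5 = 2 ✓.

x ≡ 72 (mod 120).


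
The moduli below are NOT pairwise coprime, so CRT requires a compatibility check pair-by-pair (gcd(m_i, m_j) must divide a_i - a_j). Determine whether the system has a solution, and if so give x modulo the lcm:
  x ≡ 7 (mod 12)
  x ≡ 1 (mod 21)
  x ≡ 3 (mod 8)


Moduli 12, 21, 8 are not pairwise coprime, so CRT works modulo lcm(m_i) when all pairwise compatibility conditions hold.
Pairwise compatibility: gcd(m_i, m_j) must divide a_i - a_j for every pair.
Merge one congruence at a time:
  Start: x ≡ 7 (mod 12).
  Combine with x ≡ 1 (mod 21): gcd(12, 21) = 3; 1 - 7 = -6, which IS divisible by 3, so compatible.
    Write x = 7 + 12·t and substitute into x ≡ 1 (mod 21): 12·t ≡ 1 − 7 = -6 (mod 21).
    Divide the congruence (and modulus) by g = 3: 4·t ≡ -2 (mod 7).
    Reduce coefficients mod 7: 4·t ≡ 5 (mod 7).
    The inverse of 4 mod 7 is 2 (since 4·2 = 8 = 1·7 + 1), so t ≡ 2·5 = 10 ≡ 3 (mod 7).
    Then x = 7 + 12·3 = 43, valid modulo lcm(12, 21) = 84: x ≡ 43 (mod 84).
  Combine with x ≡ 3 (mod 8): gcd(84, 8) = 4; 3 - 43 = -40, which IS divisible by 4, so compatible.
    Write x = 43 + 84·t and substitute into x ≡ 3 (mod 8): 84·t ≡ 3 − 43 = -40 (mod 8).
    Divide the congruence (and modulus) by g = 4: 21·t ≡ -10 (mod 2).
    Reduce coefficients mod 2: 1·t ≡ 0 (mod 2).
    So t ≡ 0 (mod 2).
    Then x = 43 + 84·0 = 43, valid modulo lcm(84, 8) = 168: x ≡ 43 (mod 168).
Verify: 43 mod 12 = 7, 43 mod 21 = 1, 43 mod 8 = 3.

x ≡ 43 (mod 168).


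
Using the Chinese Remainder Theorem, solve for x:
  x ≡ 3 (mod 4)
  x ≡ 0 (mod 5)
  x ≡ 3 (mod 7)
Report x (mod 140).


Moduli 4, 5, 7 are pairwise coprime; by CRT there is a unique solution modulo M = 4 · 5 · 7 = 140.
Solve pairwise, accumulating the modulus:
  Start with x ≡ 3 (mod 4).
  Combine with x ≡ 0 (mod 5): since gcd(4, 5) = 1, we get a unique residue mod 20.
    Write x = 3 + 4·t and substitute into x ≡ 0 (mod 5): 4·t ≡ 0 − 3 = -3 (mod 5).
    Reduce coefficients mod 5: 4·t ≡ 2 (mod 5).
    The inverse of 4 mod 5 is 4 (since 4·4 = 16 = 3·5 + 1), so t ≡ 4·2 = 8 ≡ 3 (mod 5).
    Then x = 3 + 4·3 = 15, valid modulo lcm(4, 5) = 20: x ≡ 15 (mod 20).
  Combine with x ≡ 3 (mod 7): since gcd(20, 7) = 1, we get a unique residue mod 140.
    Write x = 15 + 20·t and substitute into x ≡ 3 (mod 7): 20·t ≡ 3 − 15 = -12 (mod 7).
    Reduce coefficients mod 7: 6·t ≡ 2 (mod 7).
    The inverse of 6 mod 7 is 6 (since 6·6 = 36 = 5·7 + 1), so t ≡ 6·2 = 12 ≡ 5 (mod 7).
    Then x = 15 + 20·5 = 115, valid modulo lcm(20, 7) = 140: x ≡ 115 (mod 140).
Verify: 115 mod 4 = 3 ✓, 115 mod 5 = 0 ✓, 115 mod 7 = 3 ✓.

x ≡ 115 (mod 140).


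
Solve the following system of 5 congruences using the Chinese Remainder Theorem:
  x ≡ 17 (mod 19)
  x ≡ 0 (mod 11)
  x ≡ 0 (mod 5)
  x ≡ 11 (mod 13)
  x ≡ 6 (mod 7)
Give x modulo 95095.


Product of moduli M = 19 · 11 · 5 · 13 · 7 = 95095.
Merge one congruence at a time:
  Start: x ≡ 17 (mod 19).
  Combine with x ≡ 0 (mod 11); new modulus lcm = 209.
    Write x = 17 + 19·t and substitute into x ≡ 0 (mod 11): 19·t ≡ 0 − 17 = -17 (mod 11).
    Reduce coefficients mod 11: 8·t ≡ 5 (mod 11).
    The inverse of 8 mod 11 is 7 (since 8·7 = 56 = 5·11 + 1), so t ≡ 7·5 = 35 ≡ 2 (mod 11).
    Then x = 17 + 19·2 = 55, valid modulo lcm(19, 11) = 209: x ≡ 55 (mod 209).
  Combine with x ≡ 0 (mod 5); new modulus lcm = 1045.
    Write x = 55 + 209·t and substitute into x ≡ 0 (mod 5): 209·t ≡ 0 − 55 = -55 (mod 5).
    Reduce coefficients mod 5: 4·t ≡ 0 (mod 5).
    The inverse of 4 mod 5 is 4 (since 4·4 = 16 = 3·5 + 1), so t ≡ 4·0 = 0 ≡ 0 (mod 5).
    Then x = 55 + 209·0 = 55, valid modulo lcm(209, 5) = 1045: x ≡ 55 (mod 1045).
  Combine with x ≡ 11 (mod 13); new modulus lcm = 13585.
    Write x = 55 + 1045·t and substitute into x ≡ 11 (mod 13): 1045·t ≡ 11 − 55 = -44 (mod 13).
    Reduce coefficients mod 13: 5·t ≡ 8 (mod 13).
    The inverse of 5 mod 13 is 8 (since 5·8 = 40 = 3·13 + 1), so t ≡ 8·8 = 64 ≡ 12 (mod 13).
    Then x = 55 + 1045·12 = 12595, valid modulo lcm(1045, 13) = 13585: x ≡ 12595 (mod 13585).
  Combine with x ≡ 6 (mod 7); new modulus lcm = 95095.
    Write x = 12595 + 13585·t and substitute into x ≡ 6 (mod 7): 13585·t ≡ 6 − 12595 = -12589 (mod 7).
    Reduce coefficients mod 7: 5·t ≡ 4 (mod 7).
    The inverse of 5 mod 7 is 3 (since 5·3 = 15 = 2·7 + 1), so t ≡ 3·4 = 12 ≡ 5 (mod 7).
    Then x = 12595 + 13585·5 = 80520, valid modulo lcm(13585, 7) = 95095: x ≡ 80520 (mod 95095).
Verify against each original: 80520 mod 19 = 17, 80520 mod 11 = 0, 80520 mod 5 = 0, 80520 mod 13 = 11, 80520 mod 7 = 6.

x ≡ 80520 (mod 95095).


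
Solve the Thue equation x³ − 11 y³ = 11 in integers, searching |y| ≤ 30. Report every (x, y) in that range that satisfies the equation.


The equation is x³ - 11y³ = 11. For fixed y, x³ = 11·y³ + 11, so a solution requires the RHS to be a perfect cube.
Strategy: iterate y from -30 to 30, compute RHS = 11·y³ + 11, and check whether it is a (positive or negative) perfect cube.
Check small values of y:
  y = 0: RHS = 11 is not a perfect cube.
  y = 1: RHS = 22 is not a perfect cube.
  y = -1: RHS = 0 = (0)³ ⇒ x = 0 works.
  y = 2: RHS = 99 is not a perfect cube.
  y = -2: RHS = -77 is not a perfect cube.
  y = 3: RHS = 308 is not a perfect cube.
  y = -3: RHS = -286 is not a perfect cube.
Continuing the search up to |y| = 30 finds no further solutions beyond those listed.
Collected solutions: (0, -1).

Solutions (with |y| ≤ 30): (0, -1).


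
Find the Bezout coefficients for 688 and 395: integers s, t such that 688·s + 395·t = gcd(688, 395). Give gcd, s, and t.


Euclidean algorithm on (688, 395) — divide until remainder is 0:
  688 = 1 · 395 + 293
  395 = 1 · 293 + 102
  293 = 2 · 102 + 89
  102 = 1 · 89 + 13
  89 = 6 · 13 + 11
  13 = 1 · 11 + 2
  11 = 5 · 2 + 1
  2 = 2 · 1 + 0
gcd(688, 395) = 1.
Track Bezout coefficients alongside the remainders: start with r₀ = 688 = a·1 + b·0 (s = 1, t = 0) and r₁ = 395 = a·0 + b·1 (s = 0, t = 1); each new remainder r_{k+1} = r_{k-1} − q_k·r_k inherits s_{k+1} = s_{k-1} − q_k·s_k, t_{k+1} = t_{k-1} − q_k·t_k, so r_k = a·s_k + b·t_k at every step:
  q = 1: r = 293, s = 1 − 1·0 = 1, t = 0 − 1·1 = -1  (check: 688·1 + 395·(-1) = 293)
  q = 1: r = 102, s = 0 − 1·1 = -1, t = 1 − 1·(-1) = 2  (check: 688·(-1) + 395·2 = 102)
  q = 2: r = 89, s = 1 − 2·(-1) = 3, t = -1 − 2·2 = -5  (check: 688·3 + 395·(-5) = 89)
  q = 1: r = 13, s = -1 − 1·3 = -4, t = 2 − 1·(-5) = 7  (check: 688·(-4) + 395·7 = 13)
  q = 6: r = 11, s = 3 − 6·(-4) = 27, t = -5 − 6·7 = -47  (check: 688·27 + 395·(-47) = 11)
  q = 1: r = 2, s = -4 − 1·27 = -31, t = 7 − 1·(-47) = 54  (check: 688·(-31) + 395·54 = 2)
  q = 5: r = 1, s = 27 − 5·(-31) = 182, t = -47 − 5·54 = -317  (check: 688·182 + 395·(-317) = 1)
The row with r = 1 (the gcd) gives the Bezout coefficients s = 182, t = -317.
Result: 688 · (182) + 395 · (-317) = 1.

gcd(688, 395) = 1; s = 182, t = -317 (check: 688·182 + 395·(-317) = 1).


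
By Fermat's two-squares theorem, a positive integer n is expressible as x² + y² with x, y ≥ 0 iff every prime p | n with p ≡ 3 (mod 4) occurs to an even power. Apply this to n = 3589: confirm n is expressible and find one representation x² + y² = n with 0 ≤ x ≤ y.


Step 1: Factor n = 3589 = 37 · 97.
Step 2: Check the mod-4 condition on each prime factor: 37 ≡ 1 (mod 4), exponent 1; 97 ≡ 1 (mod 4), exponent 1.
All primes ≡ 3 (mod 4) appear to even exponent (or don't appear), so by the two-squares theorem n IS expressible as a sum of two squares.
Step 3: Build a representation. Here n = 37 · 97 is a product of primes ≡ 1 (mod 4). Each prime p ≡ 1 (mod 4) is itself a sum of two squares; find a² by testing p − a² for a perfect square:
  37: 37 − 1² = 36 = 6² ⇒ 37 = 1² + 6².
  97: 97 − 1² = 96, 97 − 2² = 93, 97 − 3² = 88, 97 − 4² = 81 = 9² ⇒ 97 = 4² + 9².
  Combine using the Brahmagupta–Fibonacci identity (a² + b²)(c² + d²) = (ac − bd)² + (ad + bc)² = (ac + bd)² + (ad − bc)²:
  37 · 97 = 3589: from (1² + 6²)(4² + 9²), take (1·4 − 6·9, 1·9 + 6·4) = (4 − 54, 9 + 24) = (-50, 33); dropping signs (only squares matter) gives (50, 33); check 50² + 33² = 2500 + 1089 = 3589 ✓.
Step 4: Order so x ≤ y and verify: 33² + 50² = 1089 + 2500 = 3589 = n. ✓

n = 3589 = 33² + 50² (one valid representation with x ≤ y).


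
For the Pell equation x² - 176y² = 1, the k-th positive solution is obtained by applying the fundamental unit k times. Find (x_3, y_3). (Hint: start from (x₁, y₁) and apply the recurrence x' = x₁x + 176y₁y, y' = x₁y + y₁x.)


Step 1: Find the fundamental solution (x₁, y₁) of x² - 176y² = 1.
  Expand √176 as a continued fraction. a₀ = ⌊√176⌋ = 13; iterate m_{k+1} = d_k·a_k − m_k, d_{k+1} = (176 − m_{k+1}²)/d_k, a_{k+1} = ⌊(a₀ + m_{k+1})/d_{k+1}⌋ (starting m₀ = 0, d₀ = 1), with convergents p_k = a_k·p_{k-1} + p_{k-2}, q_k = a_k·q_{k-1} + q_{k-2} (p₋₁ = 1, q₋₁ = 0):
  k = 0: a₀ = 13; p₀/q₀ = 13/1; p₀² − 176·q₀² = 169 − 176 = -7.
  k = 1: m = 13, d = 7, a = ⌊(13 + 13)/7⌋ = 3; p/q = (3·13 + 1)/(3·1 + 0) = 40/3; p² − 176·q² = 1600 − 1584 = 16.
  k = 2: m = 8, d = 16, a = ⌊(13 + 8)/16⌋ = 1; p/q = (1·40 + 13)/(1·3 + 1) = 53/4; p² − 176·q² = 2809 − 2816 = -7.
  k = 3: m = 8, d = 7, a = ⌊(13 + 8)/7⌋ = 3; p/q = (3·53 + 40)/(3·4 + 3) = 199/15; p² − 176·q² = 39601 − 39600 = 1.
  The first convergent with p² − 176·q² = 1 gives the fundamental solution (x₁, y₁) = (199, 15).
Step 2: Apply the recurrence (x_{n+1}, y_{n+1}) = (x₁x_n + 176y₁y_n, x₁y_n + y₁x_n) repeatedly.
  From (x_1, y_1) = (199, 15): x_2 = 199·199 + 176·15·15 = 79201; y_2 = 199·15 + 15·199 = 5970.
  From (x_2, y_2) = (79201, 5970): x_3 = 199·79201 + 176·15·5970 = 31521799; y_3 = 199·5970 + 15·79201 = 2376045.
Step 3: Verify x_3² - 176·y_3² = 993623812196401 - 993623812196400 = 1 (should be 1). ✓

(x_1, y_1) = (199, 15); (x_3, y_3) = (31521799, 2376045).


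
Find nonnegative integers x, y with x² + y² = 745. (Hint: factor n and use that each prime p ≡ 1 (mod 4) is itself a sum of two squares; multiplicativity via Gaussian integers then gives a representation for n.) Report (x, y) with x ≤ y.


Step 1: Factor n = 745 = 5 · 149.
Step 2: Check the mod-4 condition on each prime factor: 5 ≡ 1 (mod 4), exponent 1; 149 ≡ 1 (mod 4), exponent 1.
All primes ≡ 3 (mod 4) appear to even exponent (or don't appear), so by the two-squares theorem n IS expressible as a sum of two squares.
Step 3: Build a representation. Here n = 5 · 149 is a product of primes ≡ 1 (mod 4). Each prime p ≡ 1 (mod 4) is itself a sum of two squares; find a² by testing p − a² for a perfect square:
  5: 5 − 1² = 4 = 2² ⇒ 5 = 1² + 2².
  149: 149 − 1² = 148, 149 − 2² = 145, 149 − 3² = 140, 149 − 4² = 133, 149 − 5² = 124, 149 − 6² = 113, 149 − 7² = 100 = 10² ⇒ 149 = 7² + 10².
  Combine using the Brahmagupta–Fibonacci identity (a² + b²)(c² + d²) = (ac − bd)² + (ad + bc)² = (ac + bd)² + (ad − bc)²:
  5 · 149 = 745: from (1² + 2²)(7² + 10²), take (1·7 − 2·10, 1·10 + 2·7) = (7 − 20, 10 + 14) = (-13, 24); dropping signs (only squares matter) gives (13, 24); check 13² + 24² = 169 + 576 = 745 ✓.
Step 4: Order so x ≤ y and verify: 13² + 24² = 169 + 576 = 745 = n. ✓

n = 745 = 13² + 24² (one valid representation with x ≤ y).


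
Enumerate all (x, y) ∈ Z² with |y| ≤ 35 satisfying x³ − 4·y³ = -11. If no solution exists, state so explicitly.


The equation is x³ - 4y³ = -11. For fixed y, x³ = 4·y³ − 11, so a solution requires the RHS to be a perfect cube.
Strategy: iterate y from -35 to 35, compute RHS = 4·y³ − 11, and check whether it is a (positive or negative) perfect cube.
Check small values of y:
  y = 0: RHS = -11 is not a perfect cube.
  y = 1: RHS = -7 is not a perfect cube.
  y = -1: RHS = -15 is not a perfect cube.
  y = 2: RHS = 21 is not a perfect cube.
  y = -2: RHS = -43 is not a perfect cube.
  y = 3: RHS = 97 is not a perfect cube.
  y = -3: RHS = -119 is not a perfect cube.
Continuing the search up to |y| = 35 finds no solutions either.
No (x, y) in the scanned range satisfies the equation.

No integer solutions with |y| ≤ 35.


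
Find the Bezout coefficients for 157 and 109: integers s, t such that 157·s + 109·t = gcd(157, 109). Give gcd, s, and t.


Euclidean algorithm on (157, 109) — divide until remainder is 0:
  157 = 1 · 109 + 48
  109 = 2 · 48 + 13
  48 = 3 · 13 + 9
  13 = 1 · 9 + 4
  9 = 2 · 4 + 1
  4 = 4 · 1 + 0
gcd(157, 109) = 1.
Track Bezout coefficients alongside the remainders: start with r₀ = 157 = a·1 + b·0 (s = 1, t = 0) and r₁ = 109 = a·0 + b·1 (s = 0, t = 1); each new remainder r_{k+1} = r_{k-1} − q_k·r_k inherits s_{k+1} = s_{k-1} − q_k·s_k, t_{k+1} = t_{k-1} − q_k·t_k, so r_k = a·s_k + b·t_k at every step:
  q = 1: r = 48, s = 1 − 1·0 = 1, t = 0 − 1·1 = -1  (check: 157·1 + 109·(-1) = 48)
  q = 2: r = 13, s = 0 − 2·1 = -2, t = 1 − 2·(-1) = 3  (check: 157·(-2) + 109·3 = 13)
  q = 3: r = 9, s = 1 − 3·(-2) = 7, t = -1 − 3·3 = -10  (check: 157·7 + 109·(-10) = 9)
  q = 1: r = 4, s = -2 − 1·7 = -9, t = 3 − 1·(-10) = 13  (check: 157·(-9) + 109·13 = 4)
  q = 2: r = 1, s = 7 − 2·(-9) = 25, t = -10 − 2·13 = -36  (check: 157·25 + 109·(-36) = 1)
The row with r = 1 (the gcd) gives the Bezout coefficients s = 25, t = -36.
Result: 157 · (25) + 109 · (-36) = 1.

gcd(157, 109) = 1; s = 25, t = -36 (check: 157·25 + 109·(-36) = 1).


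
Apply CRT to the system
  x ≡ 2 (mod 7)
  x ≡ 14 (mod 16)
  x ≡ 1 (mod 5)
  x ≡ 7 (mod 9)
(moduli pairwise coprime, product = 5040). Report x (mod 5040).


Product of moduli M = 7 · 16 · 5 · 9 = 5040.
Merge one congruence at a time:
  Start: x ≡ 2 (mod 7).
  Combine with x ≡ 14 (mod 16); new modulus lcm = 112.
    Write x = 2 + 7·t and substitute into x ≡ 14 (mod 16): 7·t ≡ 14 − 2 = 12 (mod 16).
    The inverse of 7 mod 16 is 7 (since 7·7 = 49 = 3·16 + 1), so t ≡ 7·12 = 84 ≡ 4 (mod 16).
    Then x = 2 + 7·4 = 30, valid modulo lcm(7, 16) = 112: x ≡ 30 (mod 112).
  Combine with x ≡ 1 (mod 5); new modulus lcm = 560.
    Write x = 30 + 112·t and substitute into x ≡ 1 (mod 5): 112·t ≡ 1 − 30 = -29 (mod 5).
    Reduce coefficients mod 5: 2·t ≡ 1 (mod 5).
    The inverse of 2 mod 5 is 3 (since 2·3 = 6 = 1·5 + 1), so t ≡ 3·1 = 3 ≡ 3 (mod 5).
    Then x = 30 + 112·3 = 366, valid modulo lcm(112, 5) = 560: x ≡ 366 (mod 560).
  Combine with x ≡ 7 (mod 9); new modulus lcm = 5040.
    Write x = 366 + 560·t and substitute into x ≡ 7 (mod 9): 560·t ≡ 7 − 366 = -359 (mod 9).
    Reduce coefficients mod 9: 2·t ≡ 1 (mod 9).
    The inverse of 2 mod 9 is 5 (since 2·5 = 10 = 1·9 + 1), so t ≡ 5·1 = 5 ≡ 5 (mod 9).
    Then x = 366 + 560·5 = 3166, valid modulo lcm(560, 9) = 5040: x ≡ 3166 (mod 5040).
Verify against each original: 3166 mod 7 = 2, 3166 mod 16 = 14, 3166 mod 5 = 1, 3166 mod 9 = 7.

x ≡ 3166 (mod 5040).


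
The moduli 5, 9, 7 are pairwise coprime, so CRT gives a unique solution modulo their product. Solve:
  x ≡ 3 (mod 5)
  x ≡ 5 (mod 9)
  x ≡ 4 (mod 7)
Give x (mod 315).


Moduli 5, 9, 7 are pairwise coprime; by CRT there is a unique solution modulo M = 5 · 9 · 7 = 315.
Solve pairwise, accumulating the modulus:
  Start with x ≡ 3 (mod 5).
  Combine with x ≡ 5 (mod 9): since gcd(5, 9) = 1, we get a unique residue mod 45.
    Write x = 3 + 5·t and substitute into x ≡ 5 (mod 9): 5·t ≡ 5 − 3 = 2 (mod 9).
    The inverse of 5 mod 9 is 2 (since 5·2 = 10 = 1·9 + 1), so t ≡ 2·2 = 4 ≡ 4 (mod 9).
    Then x = 3 + 5·4 = 23, valid modulo lcm(5, 9) = 45: x ≡ 23 (mod 45).
  Combine with x ≡ 4 (mod 7): since gcd(45, 7) = 1, we get a unique residue mod 315.
    Write x = 23 + 45·t and substitute into x ≡ 4 (mod 7): 45·t ≡ 4 − 23 = -19 (mod 7).
    Reduce coefficients mod 7: 3·t ≡ 2 (mod 7).
    The inverse of 3 mod 7 is 5 (since 3·5 = 15 = 2·7 + 1), so t ≡ 5·2 = 10 ≡ 3 (mod 7).
    Then x = 23 + 45·3 = 158, valid modulo lcm(45, 7) = 315: x ≡ 158 (mod 315).
Verify: 158 mod 5 = 3 ✓, 158 mod 9 = 5 ✓, 158 mod 7 = 4 ✓.

x ≡ 158 (mod 315).


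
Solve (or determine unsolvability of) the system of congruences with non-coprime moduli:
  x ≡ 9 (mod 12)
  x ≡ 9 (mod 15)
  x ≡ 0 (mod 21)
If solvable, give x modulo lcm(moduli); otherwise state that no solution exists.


Moduli 12, 15, 21 are not pairwise coprime, so CRT works modulo lcm(m_i) when all pairwise compatibility conditions hold.
Pairwise compatibility: gcd(m_i, m_j) must divide a_i - a_j for every pair.
Merge one congruence at a time:
  Start: x ≡ 9 (mod 12).
  Combine with x ≡ 9 (mod 15): gcd(12, 15) = 3; 9 - 9 = 0, which IS divisible by 3, so compatible.
    Write x = 9 + 12·t and substitute into x ≡ 9 (mod 15): 12·t ≡ 9 − 9 = 0 (mod 15).
    Divide the congruence (and modulus) by g = 3: 4·t ≡ 0 (mod 5).
    The inverse of 4 mod 5 is 4 (since 4·4 = 16 = 3·5 + 1), so t ≡ 4·0 = 0 ≡ 0 (mod 5).
    Then x = 9 + 12·0 = 9, valid modulo lcm(12, 15) = 60: x ≡ 9 (mod 60).
  Combine with x ≡ 0 (mod 21): gcd(60, 21) = 3; 0 - 9 = -9, which IS divisible by 3, so compatible.
    Write x = 9 + 60·t and substitute into x ≡ 0 (mod 21): 60·t ≡ 0 − 9 = -9 (mod 21).
    Divide the congruence (and modulus) by g = 3: 20·t ≡ -3 (mod 7).
    Reduce coefficients mod 7: 6·t ≡ 4 (mod 7).
    The inverse of 6 mod 7 is 6 (since 6·6 = 36 = 5·7 + 1), so t ≡ 6·4 = 24 ≡ 3 (mod 7).
    Then x = 9 + 60·3 = 189, valid modulo lcm(60, 21) = 420: x ≡ 189 (mod 420).
Verify: 189 mod 12 = 9, 189 mod 15 = 9, 189 mod 21 = 0.

x ≡ 189 (mod 420).


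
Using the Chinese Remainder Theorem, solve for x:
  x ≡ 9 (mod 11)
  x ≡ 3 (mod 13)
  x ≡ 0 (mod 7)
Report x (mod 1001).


Moduli 11, 13, 7 are pairwise coprime; by CRT there is a unique solution modulo M = 11 · 13 · 7 = 1001.
Solve pairwise, accumulating the modulus:
  Start with x ≡ 9 (mod 11).
  Combine with x ≡ 3 (mod 13): since gcd(11, 13) = 1, we get a unique residue mod 143.
    Write x = 9 + 11·t and substitute into x ≡ 3 (mod 13): 11·t ≡ 3 − 9 = -6 (mod 13).
    Reduce coefficients mod 13: 11·t ≡ 7 (mod 13).
    The inverse of 11 mod 13 is 6 (since 11·6 = 66 = 5·13 + 1), so t ≡ 6·7 = 42 ≡ 3 (mod 13).
    Then x = 9 + 11·3 = 42, valid modulo lcm(11, 13) = 143: x ≡ 42 (mod 143).
  Combine with x ≡ 0 (mod 7): since gcd(143, 7) = 1, we get a unique residue mod 1001.
    Write x = 42 + 143·t and substitute into x ≡ 0 (mod 7): 143·t ≡ 0 − 42 = -42 (mod 7).
    Reduce coefficients mod 7: 3·t ≡ 0 (mod 7).
    The inverse of 3 mod 7 is 5 (since 3·5 = 15 = 2·7 + 1), so t ≡ 5·0 = 0 ≡ 0 (mod 7).
    Then x = 42 + 143·0 = 42, valid modulo lcm(143, 7) = 1001: x ≡ 42 (mod 1001).
Verify: 42 mod 11 = 9 ✓, 42 mod 13 = 3 ✓, 42 mod 7 = 0 ✓.

x ≡ 42 (mod 1001).


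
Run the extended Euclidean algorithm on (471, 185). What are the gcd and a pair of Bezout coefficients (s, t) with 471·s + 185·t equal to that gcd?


Euclidean algorithm on (471, 185) — divide until remainder is 0:
  471 = 2 · 185 + 101
  185 = 1 · 101 + 84
  101 = 1 · 84 + 17
  84 = 4 · 17 + 16
  17 = 1 · 16 + 1
  16 = 16 · 1 + 0
gcd(471, 185) = 1.
Track Bezout coefficients alongside the remainders: start with r₀ = 471 = a·1 + b·0 (s = 1, t = 0) and r₁ = 185 = a·0 + b·1 (s = 0, t = 1); each new remainder r_{k+1} = r_{k-1} − q_k·r_k inherits s_{k+1} = s_{k-1} − q_k·s_k, t_{k+1} = t_{k-1} − q_k·t_k, so r_k = a·s_k + b·t_k at every step:
  q = 2: r = 101, s = 1 − 2·0 = 1, t = 0 − 2·1 = -2  (check: 471·1 + 185·(-2) = 101)
  q = 1: r = 84, s = 0 − 1·1 = -1, t = 1 − 1·(-2) = 3  (check: 471·(-1) + 185·3 = 84)
  q = 1: r = 17, s = 1 − 1·(-1) = 2, t = -2 − 1·3 = -5  (check: 471·2 + 185·(-5) = 17)
  q = 4: r = 16, s = -1 − 4·2 = -9, t = 3 − 4·(-5) = 23  (check: 471·(-9) + 185·23 = 16)
  q = 1: r = 1, s = 2 − 1·(-9) = 11, t = -5 − 1·23 = -28  (check: 471·11 + 185·(-28) = 1)
The row with r = 1 (the gcd) gives the Bezout coefficients s = 11, t = -28.
Result: 471 · (11) + 185 · (-28) = 1.

gcd(471, 185) = 1; s = 11, t = -28 (check: 471·11 + 185·(-28) = 1).


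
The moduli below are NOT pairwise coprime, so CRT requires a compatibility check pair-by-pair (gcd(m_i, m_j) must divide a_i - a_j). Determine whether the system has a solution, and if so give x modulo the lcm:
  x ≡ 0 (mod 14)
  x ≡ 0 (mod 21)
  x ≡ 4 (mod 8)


Moduli 14, 21, 8 are not pairwise coprime, so CRT works modulo lcm(m_i) when all pairwise compatibility conditions hold.
Pairwise compatibility: gcd(m_i, m_j) must divide a_i - a_j for every pair.
Merge one congruence at a time:
  Start: x ≡ 0 (mod 14).
  Combine with x ≡ 0 (mod 21): gcd(14, 21) = 7; 0 - 0 = 0, which IS divisible by 7, so compatible.
    Write x = 0 + 14·t and substitute into x ≡ 0 (mod 21): 14·t ≡ 0 − 0 = 0 (mod 21).
    Divide the congruence (and modulus) by g = 7: 2·t ≡ 0 (mod 3).
    The inverse of 2 mod 3 is 2 (since 2·2 = 4 = 1·3 + 1), so t ≡ 2·0 = 0 ≡ 0 (mod 3).
    Then x = 0 + 14·0 = 0, valid modulo lcm(14, 21) = 42: x ≡ 0 (mod 42).
  Combine with x ≡ 4 (mod 8): gcd(42, 8) = 2; 4 - 0 = 4, which IS divisible by 2, so compatible.
    Write x = 0 + 42·t and substitute into x ≡ 4 (mod 8): 42·t ≡ 4 − 0 = 4 (mod 8).
    Divide the congruence (and modulus) by g = 2: 21·t ≡ 2 (mod 4).
    Reduce coefficients mod 4: 1·t ≡ 2 (mod 4).
    So t ≡ 2 (mod 4).
    Then x = 0 + 42·2 = 84, valid modulo lcm(42, 8) = 168: x ≡ 84 (mod 168).
Verify: 84 mod 14 = 0, 84 mod 21 = 0, 84 mod 8 = 4.

x ≡ 84 (mod 168).


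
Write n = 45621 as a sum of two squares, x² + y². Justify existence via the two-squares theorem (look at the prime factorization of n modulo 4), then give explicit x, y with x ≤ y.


Step 1: Factor n = 45621 = 3^2 · 37 · 137.
Step 2: Check the mod-4 condition on each prime factor: 3 ≡ 3 (mod 4), exponent 2 (must be even); 37 ≡ 1 (mod 4), exponent 1; 137 ≡ 1 (mod 4), exponent 1.
All primes ≡ 3 (mod 4) appear to even exponent (or don't appear), so by the two-squares theorem n IS expressible as a sum of two squares.
Step 3: Build a representation. Group n = k² · m with k = 3 and m = 37 · 137 = 5069 (a product of primes ≡ 1 (mod 4)); a representation of m scales to one of n via (k·x)² + (k·y)² = k²(x² + y²). Each prime p ≡ 1 (mod 4) is itself a sum of two squares; find a² by testing p − a² for a perfect square:
  37: 37 − 1² = 36 = 6² ⇒ 37 = 1² + 6².
  137: 137 − 1² = 136, 137 − 2² = 133, 137 − 3² = 128, 137 − 4² = 121 = 11² ⇒ 137 = 4² + 11².
  Combine using the Brahmagupta–Fibonacci identity (a² + b²)(c² + d²) = (ac − bd)² + (ad + bc)² = (ac + bd)² + (ad − bc)²:
  37 · 137 = 5069: from (1² + 6²)(4² + 11²), take (1·4 − 6·11, 1·11 + 6·4) = (4 − 66, 11 + 24) = (-62, 35); dropping signs (only squares matter) gives (62, 35); check 62² + 35² = 3844 + 1225 = 5069 ✓.
  Scale by k = 3: (3·62, 3·35) = (186, 105).
Step 4: Order so x ≤ y and verify: 105² + 186² = 11025 + 34596 = 45621 = n. ✓

n = 45621 = 105² + 186² (one valid representation with x ≤ y).


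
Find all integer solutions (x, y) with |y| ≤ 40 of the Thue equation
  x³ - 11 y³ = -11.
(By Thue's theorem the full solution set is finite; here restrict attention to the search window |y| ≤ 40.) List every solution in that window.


The equation is x³ - 11y³ = -11. For fixed y, x³ = 11·y³ − 11, so a solution requires the RHS to be a perfect cube.
Strategy: iterate y from -40 to 40, compute RHS = 11·y³ − 11, and check whether it is a (positive or negative) perfect cube.
Check small values of y:
  y = 0: RHS = -11 is not a perfect cube.
  y = 1: RHS = 0 = (0)³ ⇒ x = 0 works.
  y = -1: RHS = -22 is not a perfect cube.
  y = 2: RHS = 77 is not a perfect cube.
  y = -2: RHS = -99 is not a perfect cube.
  y = 3: RHS = 286 is not a perfect cube.
  y = -3: RHS = -308 is not a perfect cube.
Continuing the search up to |y| = 40 finds no further solutions beyond those listed.
Collected solutions: (0, 1).

Solutions (with |y| ≤ 40): (0, 1).


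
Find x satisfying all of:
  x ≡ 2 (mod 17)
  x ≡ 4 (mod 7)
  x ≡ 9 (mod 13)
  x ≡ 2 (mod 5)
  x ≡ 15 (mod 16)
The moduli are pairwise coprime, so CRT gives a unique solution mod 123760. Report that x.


Product of moduli M = 17 · 7 · 13 · 5 · 16 = 123760.
Merge one congruence at a time:
  Start: x ≡ 2 (mod 17).
  Combine with x ≡ 4 (mod 7); new modulus lcm = 119.
    Write x = 2 + 17·t and substitute into x ≡ 4 (mod 7): 17·t ≡ 4 − 2 = 2 (mod 7).
    Reduce coefficients mod 7: 3·t ≡ 2 (mod 7).
    The inverse of 3 mod 7 is 5 (since 3·5 = 15 = 2·7 + 1), so t ≡ 5·2 = 10 ≡ 3 (mod 7).
    Then x = 2 + 17·3 = 53, valid modulo lcm(17, 7) = 119: x ≡ 53 (mod 119).
  Combine with x ≡ 9 (mod 13); new modulus lcm = 1547.
    Write x = 53 + 119·t and substitute into x ≡ 9 (mod 13): 119·t ≡ 9 − 53 = -44 (mod 13).
    Reduce coefficients mod 13: 2·t ≡ 8 (mod 13).
    The inverse of 2 mod 13 is 7 (since 2·7 = 14 = 1·13 + 1), so t ≡ 7·8 = 56 ≡ 4 (mod 13).
    Then x = 53 + 119·4 = 529, valid modulo lcm(119, 13) = 1547: x ≡ 529 (mod 1547).
  Combine with x ≡ 2 (mod 5); new modulus lcm = 7735.
    Write x = 529 + 1547·t and substitute into x ≡ 2 (mod 5): 1547·t ≡ 2 − 529 = -527 (mod 5).
    Reduce coefficients mod 5: 2·t ≡ 3 (mod 5).
    The inverse of 2 mod 5 is 3 (since 2·3 = 6 = 1·5 + 1), so t ≡ 3·3 = 9 ≡ 4 (mod 5).
    Then x = 529 + 1547·4 = 6717, valid modulo lcm(1547, 5) = 7735: x ≡ 6717 (mod 7735).
  Combine with x ≡ 15 (mod 16); new modulus lcm = 123760.
    Write x = 6717 + 7735·t and substitute into x ≡ 15 (mod 16): 7735·t ≡ 15 − 6717 = -6702 (mod 16).
    Reduce coefficients mod 16: 7·t ≡ 2 (mod 16).
    The inverse of 7 mod 16 is 7 (since 7·7 = 49 = 3·16 + 1), so t ≡ 7·2 = 14 ≡ 14 (mod 16).
    Then x = 6717 + 7735·14 = 115007, valid modulo lcm(7735, 16) = 123760: x ≡ 115007 (mod 123760).
Verify against each original: 115007 mod 17 = 2, 115007 mod 7 = 4, 115007 mod 13 = 9, 115007 mod 5 = 2, 115007 mod 16 = 15.

x ≡ 115007 (mod 123760).


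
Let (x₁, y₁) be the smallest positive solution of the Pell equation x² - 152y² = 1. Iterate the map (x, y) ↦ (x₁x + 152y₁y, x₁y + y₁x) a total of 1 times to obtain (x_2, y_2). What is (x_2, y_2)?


Step 1: Find the fundamental solution (x₁, y₁) of x² - 152y² = 1.
  Expand √152 as a continued fraction. a₀ = ⌊√152⌋ = 12; iterate m_{k+1} = d_k·a_k − m_k, d_{k+1} = (152 − m_{k+1}²)/d_k, a_{k+1} = ⌊(a₀ + m_{k+1})/d_{k+1}⌋ (starting m₀ = 0, d₀ = 1), with convergents p_k = a_k·p_{k-1} + p_{k-2}, q_k = a_k·q_{k-1} + q_{k-2} (p₋₁ = 1, q₋₁ = 0):
  k = 0: a₀ = 12; p₀/q₀ = 12/1; p₀² − 152·q₀² = 144 − 152 = -8.
  k = 1: m = 12, d = 8, a = ⌊(12 + 12)/8⌋ = 3; p/q = (3·12 + 1)/(3·1 + 0) = 37/3; p² − 152·q² = 1369 − 1368 = 1.
  The first convergent with p² − 152·q² = 1 gives the fundamental solution (x₁, y₁) = (37, 3).
Step 2: Apply the recurrence (x_{n+1}, y_{n+1}) = (x₁x_n + 152y₁y_n, x₁y_n + y₁x_n) repeatedly.
  From (x_1, y_1) = (37, 3): x_2 = 37·37 + 152·3·3 = 2737; y_2 = 37·3 + 3·37 = 222.
Step 3: Verify x_2² - 152·y_2² = 7491169 - 7491168 = 1 (should be 1). ✓

(x_1, y_1) = (37, 3); (x_2, y_2) = (2737, 222).


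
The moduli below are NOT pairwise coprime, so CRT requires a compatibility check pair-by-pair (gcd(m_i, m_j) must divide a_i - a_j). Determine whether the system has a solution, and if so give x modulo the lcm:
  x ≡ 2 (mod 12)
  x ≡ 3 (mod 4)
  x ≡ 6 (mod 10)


Moduli 12, 4, 10 are not pairwise coprime, so CRT works modulo lcm(m_i) when all pairwise compatibility conditions hold.
Pairwise compatibility: gcd(m_i, m_j) must divide a_i - a_j for every pair.
Merge one congruence at a time:
  Start: x ≡ 2 (mod 12).
  Combine with x ≡ 3 (mod 4): gcd(12, 4) = 4, and 3 - 2 = 1 is NOT divisible by 4.
    ⇒ system is inconsistent (no integer solution).

No solution (the system is inconsistent).


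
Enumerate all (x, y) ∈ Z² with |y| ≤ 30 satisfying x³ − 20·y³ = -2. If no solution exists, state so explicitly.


The equation is x³ - 20y³ = -2. For fixed y, x³ = 20·y³ − 2, so a solution requires the RHS to be a perfect cube.
Strategy: iterate y from -30 to 30, compute RHS = 20·y³ − 2, and check whether it is a (positive or negative) perfect cube.
Check small values of y:
  y = 0: RHS = -2 is not a perfect cube.
  y = 1: RHS = 18 is not a perfect cube.
  y = -1: RHS = -22 is not a perfect cube.
  y = 2: RHS = 158 is not a perfect cube.
  y = -2: RHS = -162 is not a perfect cube.
  y = 3: RHS = 538 is not a perfect cube.
  y = -3: RHS = -542 is not a perfect cube.
Continuing the search up to |y| = 30 finds no solutions either.
No (x, y) in the scanned range satisfies the equation.

No integer solutions with |y| ≤ 30.


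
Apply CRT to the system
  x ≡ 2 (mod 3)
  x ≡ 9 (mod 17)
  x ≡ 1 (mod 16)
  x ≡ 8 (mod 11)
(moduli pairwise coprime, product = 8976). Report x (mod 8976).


Product of moduli M = 3 · 17 · 16 · 11 = 8976.
Merge one congruence at a time:
  Start: x ≡ 2 (mod 3).
  Combine with x ≡ 9 (mod 17); new modulus lcm = 51.
    Write x = 2 + 3·t and substitute into x ≡ 9 (mod 17): 3·t ≡ 9 − 2 = 7 (mod 17).
    The inverse of 3 mod 17 is 6 (since 3·6 = 18 = 1·17 + 1), so t ≡ 6·7 = 42 ≡ 8 (mod 17).
    Then x = 2 + 3·8 = 26, valid modulo lcm(3, 17) = 51: x ≡ 26 (mod 51).
  Combine with x ≡ 1 (mod 16); new modulus lcm = 816.
    Write x = 26 + 51·t and substitute into x ≡ 1 (mod 16): 51·t ≡ 1 − 26 = -25 (mod 16).
    Reduce coefficients mod 16: 3·t ≡ 7 (mod 16).
    The inverse of 3 mod 16 is 11 (since 3·11 = 33 = 2·16 + 1), so t ≡ 11·7 = 77 ≡ 13 (mod 16).
    Then x = 26 + 51·13 = 689, valid modulo lcm(51, 16) = 816: x ≡ 689 (mod 816).
  Combine with x ≡ 8 (mod 11); new modulus lcm = 8976.
    Write x = 689 + 816·t and substitute into x ≡ 8 (mod 11): 816·t ≡ 8 − 689 = -681 (mod 11).
    Reduce coefficients mod 11: 2·t ≡ 1 (mod 11).
    The inverse of 2 mod 11 is 6 (since 2·6 = 12 = 1·11 + 1), so t ≡ 6·1 = 6 ≡ 6 (mod 11).
    Then x = 689 + 816·6 = 5585, valid modulo lcm(816, 11) = 8976: x ≡ 5585 (mod 8976).
Verify against each original: 5585 mod 3 = 2, 5585 mod 17 = 9, 5585 mod 16 = 1, 5585 mod 11 = 8.

x ≡ 5585 (mod 8976).


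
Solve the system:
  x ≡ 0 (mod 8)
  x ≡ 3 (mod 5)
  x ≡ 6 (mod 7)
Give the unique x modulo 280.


Moduli 8, 5, 7 are pairwise coprime; by CRT there is a unique solution modulo M = 8 · 5 · 7 = 280.
Solve pairwise, accumulating the modulus:
  Start with x ≡ 0 (mod 8).
  Combine with x ≡ 3 (mod 5): since gcd(8, 5) = 1, we get a unique residue mod 40.
    Write x = 0 + 8·t and substitute into x ≡ 3 (mod 5): 8·t ≡ 3 − 0 = 3 (mod 5).
    Reduce coefficients mod 5: 3·t ≡ 3 (mod 5).
    The inverse of 3 mod 5 is 2 (since 3·2 = 6 = 1·5 + 1), so t ≡ 2·3 = 6 ≡ 1 (mod 5).
    Then x = 0 + 8·1 = 8, valid modulo lcm(8, 5) = 40: x ≡ 8 (mod 40).
  Combine with x ≡ 6 (mod 7): since gcd(40, 7) = 1, we get a unique residue mod 280.
    Write x = 8 + 40·t and substitute into x ≡ 6 (mod 7): 40·t ≡ 6 − 8 = -2 (mod 7).
    Reduce coefficients mod 7: 5·t ≡ 5 (mod 7).
    The inverse of 5 mod 7 is 3 (since 5·3 = 15 = 2·7 + 1), so t ≡ 3·5 = 15 ≡ 1 (mod 7).
    Then x = 8 + 40·1 = 48, valid modulo lcm(40, 7) = 280: x ≡ 48 (mod 280).
Verify: 48 mod 8 = 0 ✓, 48 mod 5 = 3 ✓, 48 mod 7 = 6 ✓.

x ≡ 48 (mod 280).


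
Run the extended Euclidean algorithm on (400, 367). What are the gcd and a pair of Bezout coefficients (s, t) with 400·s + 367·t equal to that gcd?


Euclidean algorithm on (400, 367) — divide until remainder is 0:
  400 = 1 · 367 + 33
  367 = 11 · 33 + 4
  33 = 8 · 4 + 1
  4 = 4 · 1 + 0
gcd(400, 367) = 1.
Track Bezout coefficients alongside the remainders: start with r₀ = 400 = a·1 + b·0 (s = 1, t = 0) and r₁ = 367 = a·0 + b·1 (s = 0, t = 1); each new remainder r_{k+1} = r_{k-1} − q_k·r_k inherits s_{k+1} = s_{k-1} − q_k·s_k, t_{k+1} = t_{k-1} − q_k·t_k, so r_k = a·s_k + b·t_k at every step:
  q = 1: r = 33, s = 1 − 1·0 = 1, t = 0 − 1·1 = -1  (check: 400·1 + 367·(-1) = 33)
  q = 11: r = 4, s = 0 − 11·1 = -11, t = 1 − 11·(-1) = 12  (check: 400·(-11) + 367·12 = 4)
  q = 8: r = 1, s = 1 − 8·(-11) = 89, t = -1 − 8·12 = -97  (check: 400·89 + 367·(-97) = 1)
The row with r = 1 (the gcd) gives the Bezout coefficients s = 89, t = -97.
Result: 400 · (89) + 367 · (-97) = 1.

gcd(400, 367) = 1; s = 89, t = -97 (check: 400·89 + 367·(-97) = 1).


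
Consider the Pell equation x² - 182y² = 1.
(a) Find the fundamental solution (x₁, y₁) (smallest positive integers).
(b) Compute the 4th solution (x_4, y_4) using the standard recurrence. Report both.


Step 1: Find the fundamental solution (x₁, y₁) of x² - 182y² = 1.
  Expand √182 as a continued fraction. a₀ = ⌊√182⌋ = 13; iterate m_{k+1} = d_k·a_k − m_k, d_{k+1} = (182 − m_{k+1}²)/d_k, a_{k+1} = ⌊(a₀ + m_{k+1})/d_{k+1}⌋ (starting m₀ = 0, d₀ = 1), with convergents p_k = a_k·p_{k-1} + p_{k-2}, q_k = a_k·q_{k-1} + q_{k-2} (p₋₁ = 1, q₋₁ = 0):
  k = 0: a₀ = 13; p₀/q₀ = 13/1; p₀² − 182·q₀² = 169 − 182 = -13.
  k = 1: m = 13, d = 13, a = ⌊(13 + 13)/13⌋ = 2; p/q = (2·13 + 1)/(2·1 + 0) = 27/2; p² − 182·q² = 729 − 728 = 1.
  The first convergent with p² − 182·q² = 1 gives the fundamental solution (x₁, y₁) = (27, 2).
Step 2: Apply the recurrence (x_{n+1}, y_{n+1}) = (x₁x_n + 182y₁y_n, x₁y_n + y₁x_n) repeatedly.
  From (x_1, y_1) = (27, 2): x_2 = 27·27 + 182·2·2 = 1457; y_2 = 27·2 + 2·27 = 108.
  From (x_2, y_2) = (1457, 108): x_3 = 27·1457 + 182·2·108 = 78651; y_3 = 27·108 + 2·1457 = 5830.
  From (x_3, y_3) = (78651, 5830): x_4 = 27·78651 + 182·2·5830 = 4245697; y_4 = 27·5830 + 2·78651 = 314712.
Step 3: Verify x_4² - 182·y_4² = 18025943015809 - 18025943015808 = 1 (should be 1). ✓

(x_1, y_1) = (27, 2); (x_4, y_4) = (4245697, 314712).


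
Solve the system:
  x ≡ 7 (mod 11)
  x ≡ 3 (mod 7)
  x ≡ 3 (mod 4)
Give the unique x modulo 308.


Moduli 11, 7, 4 are pairwise coprime; by CRT there is a unique solution modulo M = 11 · 7 · 4 = 308.
Solve pairwise, accumulating the modulus:
  Start with x ≡ 7 (mod 11).
  Combine with x ≡ 3 (mod 7): since gcd(11, 7) = 1, we get a unique residue mod 77.
    Write x = 7 + 11·t and substitute into x ≡ 3 (mod 7): 11·t ≡ 3 − 7 = -4 (mod 7).
    Reduce coefficients mod 7: 4·t ≡ 3 (mod 7).
    The inverse of 4 mod 7 is 2 (since 4·2 = 8 = 1·7 + 1), so t ≡ 2·3 = 6 ≡ 6 (mod 7).
    Then x = 7 + 11·6 = 73, valid modulo lcm(11, 7) = 77: x ≡ 73 (mod 77).
  Combine with x ≡ 3 (mod 4): since gcd(77, 4) = 1, we get a unique residue mod 308.
    Write x = 73 + 77·t and substitute into x ≡ 3 (mod 4): 77·t ≡ 3 − 73 = -70 (mod 4).
    Reduce coefficients mod 4: 1·t ≡ 2 (mod 4).
    So t ≡ 2 (mod 4).
    Then x = 73 + 77·2 = 227, valid modulo lcm(77, 4) = 308: x ≡ 227 (mod 308).
Verify: 227 mod 11 = 7 ✓, 227 mod 7 = 3 ✓, 227 mod 4 = 3 ✓.

x ≡ 227 (mod 308).


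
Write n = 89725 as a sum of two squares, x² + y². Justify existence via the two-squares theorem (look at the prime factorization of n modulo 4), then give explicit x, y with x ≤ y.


Step 1: Factor n = 89725 = 5^2 · 37 · 97.
Step 2: Check the mod-4 condition on each prime factor: 5 ≡ 1 (mod 4), exponent 2; 37 ≡ 1 (mod 4), exponent 1; 97 ≡ 1 (mod 4), exponent 1.
All primes ≡ 3 (mod 4) appear to even exponent (or don't appear), so by the two-squares theorem n IS expressible as a sum of two squares.
Step 3: Build a representation. Group n = k² · m with k = 5 and m = 37 · 97 = 3589 (a product of primes ≡ 1 (mod 4)); a representation of m scales to one of n via (k·x)² + (k·y)² = k²(x² + y²). Each prime p ≡ 1 (mod 4) is itself a sum of two squares; find a² by testing p − a² for a perfect square:
  37: 37 − 1² = 36 = 6² ⇒ 37 = 1² + 6².
  97: 97 − 1² = 96, 97 − 2² = 93, 97 − 3² = 88, 97 − 4² = 81 = 9² ⇒ 97 = 4² + 9².
  Combine using the Brahmagupta–Fibonacci identity (a² + b²)(c² + d²) = (ac − bd)² + (ad + bc)² = (ac + bd)² + (ad − bc)²:
  37 · 97 = 3589: from (1² + 6²)(4² + 9²), take (1·4 − 6·9, 1·9 + 6·4) = (4 − 54, 9 + 24) = (-50, 33); dropping signs (only squares matter) gives (50, 33); check 50² + 33² = 2500 + 1089 = 3589 ✓.
  Scale by k = 5: (5·50, 5·33) = (250, 165).
Step 4: Order so x ≤ y and verify: 165² + 250² = 27225 + 62500 = 89725 = n. ✓

n = 89725 = 165² + 250² (one valid representation with x ≤ y).
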